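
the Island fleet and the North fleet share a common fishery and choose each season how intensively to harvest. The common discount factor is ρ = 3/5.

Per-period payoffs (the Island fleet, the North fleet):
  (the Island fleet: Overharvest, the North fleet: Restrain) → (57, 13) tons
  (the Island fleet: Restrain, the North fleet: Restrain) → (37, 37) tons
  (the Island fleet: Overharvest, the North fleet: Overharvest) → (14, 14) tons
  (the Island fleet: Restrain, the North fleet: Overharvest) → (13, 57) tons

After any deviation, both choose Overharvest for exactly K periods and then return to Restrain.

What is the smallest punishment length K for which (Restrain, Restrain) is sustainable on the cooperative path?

2

No profitable deviation requires (37−14)(ρ+…+ρ^K) ≥ 57−37, i.e. ρ+…+ρ^K ≥ 20/23 ≈ 0.8696.
With ρ = 3/5, the partial sums are K=1: 0.6000, K=2: 0.9600.
K = 2 is the first length at which the sum reaches 0.8696.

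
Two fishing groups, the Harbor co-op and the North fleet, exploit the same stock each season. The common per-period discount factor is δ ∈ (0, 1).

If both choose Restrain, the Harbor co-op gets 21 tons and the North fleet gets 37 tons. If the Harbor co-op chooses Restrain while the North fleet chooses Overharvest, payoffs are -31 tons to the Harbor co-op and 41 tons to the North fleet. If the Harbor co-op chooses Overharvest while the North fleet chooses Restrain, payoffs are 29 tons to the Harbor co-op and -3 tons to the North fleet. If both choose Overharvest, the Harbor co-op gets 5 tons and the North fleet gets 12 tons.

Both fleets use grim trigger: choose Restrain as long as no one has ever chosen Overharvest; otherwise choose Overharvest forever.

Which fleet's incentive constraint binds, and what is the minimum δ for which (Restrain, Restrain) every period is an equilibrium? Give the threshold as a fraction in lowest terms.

the Harbor co-op: cooperation gives 21 each period; deviation gives 29 once then 5 forever.
  21/(1−δ) ≥ 29 + 5δ/(1−δ) ⇒ δ ≥ 8/24 = 1/3.
the North fleet: cooperation gives 37 each period; deviation gives 41 once then 12 forever.
  δ ≥ 4/29.
Both must hold, so the binding constraint is the Harbor co-op's: δ ≥ 1/3.

the Harbor co-op; δ ≥ 1/3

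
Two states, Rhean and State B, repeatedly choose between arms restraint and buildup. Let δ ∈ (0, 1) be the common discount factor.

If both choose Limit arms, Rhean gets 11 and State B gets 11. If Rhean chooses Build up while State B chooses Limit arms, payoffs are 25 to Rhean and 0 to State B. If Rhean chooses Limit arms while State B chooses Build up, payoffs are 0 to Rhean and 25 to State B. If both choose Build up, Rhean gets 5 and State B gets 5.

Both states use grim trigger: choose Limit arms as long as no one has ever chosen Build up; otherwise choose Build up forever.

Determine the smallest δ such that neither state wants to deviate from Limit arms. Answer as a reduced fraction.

7/10

Cooperation forever yields 11 each period: 11/(1−δ).
Deviating yields 25 once, then 5 forever: 25 + 5δ/(1−δ).
No profitable deviation requires 11/(1−δ) ≥ 25 + 5δ/(1−δ).
Multiplying by (1−δ): 11 ≥ 25(1−δ) + 5δ = 25 − 20δ.
So 20δ ≥ 14, i.e. δ ≥ 14/20 = 7/10.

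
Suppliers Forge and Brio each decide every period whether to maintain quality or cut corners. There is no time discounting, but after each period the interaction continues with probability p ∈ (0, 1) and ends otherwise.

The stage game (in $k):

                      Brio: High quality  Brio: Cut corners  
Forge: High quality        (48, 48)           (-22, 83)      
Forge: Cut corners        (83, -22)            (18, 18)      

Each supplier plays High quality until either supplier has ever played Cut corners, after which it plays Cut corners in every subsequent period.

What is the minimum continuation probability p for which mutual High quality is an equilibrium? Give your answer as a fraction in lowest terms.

With no time discounting, the continuation probability p plays the role of the discount factor.
Grim-trigger IC: 48/(1−p) ≥ 83 + 18p/(1−p) ⇒ p ≥ (83−48)/(83−18) = 7/13.

7/13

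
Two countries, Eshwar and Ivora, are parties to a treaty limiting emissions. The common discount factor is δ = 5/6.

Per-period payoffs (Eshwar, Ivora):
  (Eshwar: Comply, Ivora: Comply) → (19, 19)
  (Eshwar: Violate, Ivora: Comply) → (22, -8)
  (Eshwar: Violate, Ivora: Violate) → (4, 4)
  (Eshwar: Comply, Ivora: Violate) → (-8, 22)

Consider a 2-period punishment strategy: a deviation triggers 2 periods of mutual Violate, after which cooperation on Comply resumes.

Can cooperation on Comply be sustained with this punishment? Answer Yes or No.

Yes

A one-shot deviation gives 22 now, then 4 for 2 periods, then back to 19.
Gain from deviating: (22−19) today; loss: (19−4) in each of the next 2 periods.
No-deviation condition: (19−4)(δ+…+δ^2) ≥ 22−19, i.e. δ+…+δ^2 ≥ 1/5.
At δ = 5/6: δ+…+δ^2 = 1.5278 ≥ 0.2000.
So cooperation is sustainable.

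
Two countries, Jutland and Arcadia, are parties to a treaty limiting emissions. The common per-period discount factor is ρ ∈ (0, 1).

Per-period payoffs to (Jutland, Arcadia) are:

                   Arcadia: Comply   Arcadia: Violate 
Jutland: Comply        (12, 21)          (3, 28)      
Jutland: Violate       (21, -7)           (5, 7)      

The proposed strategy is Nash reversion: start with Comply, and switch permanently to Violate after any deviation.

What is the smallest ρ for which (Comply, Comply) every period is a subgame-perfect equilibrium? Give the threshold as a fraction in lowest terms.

9/16

Jutland's threshold: (21−12)/(21−5) = 9/16.
Arcadia's threshold: (28−21)/(28−7) = 1/3.
9/16 > 1/3, so Jutland binds and ρ* = 9/16.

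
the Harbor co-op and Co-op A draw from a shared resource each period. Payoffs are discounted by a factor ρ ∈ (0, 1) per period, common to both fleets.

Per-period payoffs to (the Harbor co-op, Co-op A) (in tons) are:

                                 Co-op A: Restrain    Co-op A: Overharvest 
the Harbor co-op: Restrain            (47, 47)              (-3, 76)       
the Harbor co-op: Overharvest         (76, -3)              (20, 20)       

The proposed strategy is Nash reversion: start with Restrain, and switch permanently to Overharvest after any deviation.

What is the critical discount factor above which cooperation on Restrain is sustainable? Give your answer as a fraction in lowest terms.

29/56

One-period gain from deviating is 76 − 47 = 29. The loss is 47 − 20 = 27 in every subsequent period, with present value 27·ρ/(1−ρ).
Deviation is unprofitable when 27·ρ/(1−ρ) ≥ 29, i.e. ρ/(1−ρ) ≥ 29/27.
Equivalently ρ ≥ 29/(29+27) = 29/56.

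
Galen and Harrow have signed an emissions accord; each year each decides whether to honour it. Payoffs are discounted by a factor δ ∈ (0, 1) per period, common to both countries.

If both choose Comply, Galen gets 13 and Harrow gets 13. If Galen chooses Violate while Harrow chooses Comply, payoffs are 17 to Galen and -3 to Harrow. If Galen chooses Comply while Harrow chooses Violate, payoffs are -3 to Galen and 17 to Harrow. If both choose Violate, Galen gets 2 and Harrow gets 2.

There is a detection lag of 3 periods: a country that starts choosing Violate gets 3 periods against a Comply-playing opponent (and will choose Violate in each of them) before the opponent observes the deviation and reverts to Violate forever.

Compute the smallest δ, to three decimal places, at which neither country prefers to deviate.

0.644

A deviator earns 17 for 3 periods, then 2 forever; cooperating earns 13 forever. Multiplying the IC by (1−δ):
13 ≥ 17(1−δ^3) + 2δ^3, so 15·δ^3 ≥ 4 and δ^3 ≥ 4/15.
δ ≥ (4/15)^(1/3) ≈ 0.644.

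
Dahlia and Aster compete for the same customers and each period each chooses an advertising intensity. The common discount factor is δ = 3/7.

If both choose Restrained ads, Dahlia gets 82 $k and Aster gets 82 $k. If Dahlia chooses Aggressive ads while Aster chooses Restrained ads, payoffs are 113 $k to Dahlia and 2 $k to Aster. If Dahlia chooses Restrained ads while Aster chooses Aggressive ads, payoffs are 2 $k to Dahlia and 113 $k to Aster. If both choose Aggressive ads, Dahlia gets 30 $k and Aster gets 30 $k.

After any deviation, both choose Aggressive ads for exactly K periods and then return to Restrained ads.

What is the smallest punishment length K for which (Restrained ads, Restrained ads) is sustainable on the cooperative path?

No profitable deviation requires (82−30)(δ+…+δ^K) ≥ 113−82, i.e. δ+…+δ^K ≥ 31/52 ≈ 0.5962.
With δ = 3/7, the partial sums are K=1: 0.4286, K=2: 0.6122.
K = 2 is the first length at which the sum reaches 0.5962.

2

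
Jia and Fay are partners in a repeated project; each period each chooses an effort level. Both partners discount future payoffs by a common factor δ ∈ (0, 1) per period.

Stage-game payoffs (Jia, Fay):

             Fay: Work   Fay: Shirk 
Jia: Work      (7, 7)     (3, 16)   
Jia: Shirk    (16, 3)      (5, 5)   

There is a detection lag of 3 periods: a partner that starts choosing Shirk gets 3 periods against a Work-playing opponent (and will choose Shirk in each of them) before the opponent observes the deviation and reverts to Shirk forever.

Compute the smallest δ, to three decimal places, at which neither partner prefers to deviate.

A deviator earns 16 for 3 periods, then 5 forever; cooperating earns 7 forever. Multiplying the IC by (1−δ):
7 ≥ 16(1−δ^3) + 5δ^3, so 11·δ^3 ≥ 9 and δ^3 ≥ 9/11.
δ ≥ (9/11)^(1/3) ≈ 0.935.

0.935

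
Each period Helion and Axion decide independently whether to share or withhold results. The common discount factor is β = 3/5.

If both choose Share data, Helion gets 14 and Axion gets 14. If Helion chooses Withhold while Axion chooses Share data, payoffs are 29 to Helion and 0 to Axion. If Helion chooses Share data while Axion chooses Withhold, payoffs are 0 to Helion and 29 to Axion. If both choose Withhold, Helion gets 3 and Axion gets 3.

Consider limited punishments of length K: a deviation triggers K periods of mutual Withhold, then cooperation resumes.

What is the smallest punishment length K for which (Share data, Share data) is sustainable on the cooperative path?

5

No profitable deviation requires (14−3)(β+…+β^K) ≥ 29−14, i.e. β+…+β^K ≥ 15/11 ≈ 1.3636.
With β = 3/5, the partial sums are K=1: 0.6000, K=2: 0.9600, K=3: 1.1760, K=4: 1.3056, K=5: 1.3834.
K = 5 is the first length at which the sum reaches 1.3636.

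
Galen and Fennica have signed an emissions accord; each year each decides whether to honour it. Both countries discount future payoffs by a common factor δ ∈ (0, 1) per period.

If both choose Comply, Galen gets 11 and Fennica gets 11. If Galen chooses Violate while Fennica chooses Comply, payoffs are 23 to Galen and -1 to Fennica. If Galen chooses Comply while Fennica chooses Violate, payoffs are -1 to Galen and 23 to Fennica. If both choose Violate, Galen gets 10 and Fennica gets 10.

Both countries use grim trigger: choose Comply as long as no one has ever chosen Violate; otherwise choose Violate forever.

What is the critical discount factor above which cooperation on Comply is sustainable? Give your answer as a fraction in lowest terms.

12/13

Cooperation forever yields 11 each period: 11/(1−δ).
Deviating yields 23 once, then 10 forever: 23 + 10δ/(1−δ).
No profitable deviation requires 11/(1−δ) ≥ 23 + 10δ/(1−δ).
Multiplying by (1−δ): 11 ≥ 23(1−δ) + 10δ = 23 − 13δ.
So 13δ ≥ 12, i.e. δ ≥ 12/13.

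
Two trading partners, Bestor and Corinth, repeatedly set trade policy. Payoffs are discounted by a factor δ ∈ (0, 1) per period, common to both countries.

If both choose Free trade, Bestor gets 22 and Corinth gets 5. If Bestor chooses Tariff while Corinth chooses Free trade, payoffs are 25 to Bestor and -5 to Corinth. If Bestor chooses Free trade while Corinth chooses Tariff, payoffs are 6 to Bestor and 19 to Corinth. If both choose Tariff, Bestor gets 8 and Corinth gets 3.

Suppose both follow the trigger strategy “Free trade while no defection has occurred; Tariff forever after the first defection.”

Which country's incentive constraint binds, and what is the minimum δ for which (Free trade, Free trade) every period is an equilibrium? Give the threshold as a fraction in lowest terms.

Corinth; δ ≥ 7/8

Bestor: cooperation gives 22 each period; deviation gives 25 once then 8 forever.
  22/(1−δ) ≥ 25 + 8δ/(1−δ) ⇒ δ ≥ 3/17.
Corinth: cooperation gives 5 each period; deviation gives 19 once then 3 forever.
  δ ≥ 14/16 = 7/8.
Both must hold, so the binding constraint is Corinth's: δ ≥ 7/8.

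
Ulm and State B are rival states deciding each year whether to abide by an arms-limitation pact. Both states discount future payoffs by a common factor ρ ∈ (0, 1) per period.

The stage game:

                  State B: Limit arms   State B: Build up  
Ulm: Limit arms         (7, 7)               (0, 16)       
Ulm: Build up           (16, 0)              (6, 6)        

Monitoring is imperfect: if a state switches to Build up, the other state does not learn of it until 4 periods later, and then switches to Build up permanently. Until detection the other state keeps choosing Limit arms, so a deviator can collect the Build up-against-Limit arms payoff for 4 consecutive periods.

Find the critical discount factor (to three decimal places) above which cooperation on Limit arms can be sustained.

0.974

Deviating for the 4 undetected periods gains 16−7 = 9 per period over cooperation, then loses 7−6 = 1 per period forever once punishment starts.
Gain: 9(1 + ρ + … + ρ^3); loss: 1·ρ^4/(1−ρ).
No profitable deviation ⇔ 9(1−ρ^4) ≤ 1·ρ^4, i.e. ρ^4 ≥ 9/(9+1) = 9/10.
Hence ρ ≥ (9/10)^(1/4) ≈ 0.974.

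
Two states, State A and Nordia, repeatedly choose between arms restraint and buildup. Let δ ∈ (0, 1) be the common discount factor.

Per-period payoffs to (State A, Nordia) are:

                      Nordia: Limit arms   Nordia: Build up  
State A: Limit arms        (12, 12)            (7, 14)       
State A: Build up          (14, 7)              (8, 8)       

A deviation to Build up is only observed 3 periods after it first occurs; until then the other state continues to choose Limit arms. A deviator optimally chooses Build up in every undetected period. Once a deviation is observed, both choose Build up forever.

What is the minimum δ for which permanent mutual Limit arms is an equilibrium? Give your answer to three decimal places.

0.693

The best deviation is to choose Build up for all 3 undetected periods, earning 14 each, then 8 forever once detected.
Deviation value: 14(1−δ^3)/(1−δ) + 8δ^3/(1−δ); cooperation value: 12/(1−δ).
IC: 12 ≥ 14(1−δ^3) + 8δ^3 = 14 − 6δ^3.
So δ^3 ≥ 2/6 = 1/3, giving δ ≥ (1/3)^(1/3) ≈ 0.693.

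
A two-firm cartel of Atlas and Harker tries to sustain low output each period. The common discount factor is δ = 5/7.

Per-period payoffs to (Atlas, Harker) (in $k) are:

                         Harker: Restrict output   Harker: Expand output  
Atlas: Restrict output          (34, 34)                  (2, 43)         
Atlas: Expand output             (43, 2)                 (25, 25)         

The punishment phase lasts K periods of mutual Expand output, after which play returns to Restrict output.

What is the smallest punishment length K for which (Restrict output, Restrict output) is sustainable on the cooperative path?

Need Σ_{k=1}^{K} δ^k ≥ (43−34)/(34−25) = 1.0000 at δ = 5/7.
At K = 1 the sum is 0.7143 < 1.0000; at K = 2 it is 1.2245 ≥ 1.0000.
So the minimum punishment length is K = 2.

2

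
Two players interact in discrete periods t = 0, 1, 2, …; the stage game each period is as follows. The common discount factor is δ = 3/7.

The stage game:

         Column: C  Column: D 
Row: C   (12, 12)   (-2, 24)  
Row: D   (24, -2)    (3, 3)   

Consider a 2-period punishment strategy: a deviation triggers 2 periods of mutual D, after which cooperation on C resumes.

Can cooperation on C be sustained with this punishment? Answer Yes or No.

No

IC: δ+…+δ^2 ≥ (24−12)/(12−3) = 4/3.
At δ = 3/7: partial sum = 0.6122 < 1.3333. Cooperation not sustainable.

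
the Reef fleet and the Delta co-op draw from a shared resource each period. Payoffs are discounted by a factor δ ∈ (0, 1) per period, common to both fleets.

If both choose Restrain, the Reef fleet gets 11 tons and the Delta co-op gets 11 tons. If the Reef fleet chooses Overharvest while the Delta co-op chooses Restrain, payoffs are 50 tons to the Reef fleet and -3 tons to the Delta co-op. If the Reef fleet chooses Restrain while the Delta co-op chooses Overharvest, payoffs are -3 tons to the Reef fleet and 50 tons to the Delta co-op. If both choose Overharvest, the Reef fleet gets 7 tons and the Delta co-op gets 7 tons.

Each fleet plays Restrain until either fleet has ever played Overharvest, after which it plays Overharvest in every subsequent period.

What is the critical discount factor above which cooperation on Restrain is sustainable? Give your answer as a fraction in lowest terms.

One-period gain from deviating is 50 − 11 = 39. The loss is 11 − 7 = 4 in every subsequent period, with present value 4·δ/(1−δ).
Deviation is unprofitable when 4·δ/(1−δ) ≥ 39, i.e. δ/(1−δ) ≥ 39/4.
Equivalently δ ≥ 39/(39+4) = 39/43.

39/43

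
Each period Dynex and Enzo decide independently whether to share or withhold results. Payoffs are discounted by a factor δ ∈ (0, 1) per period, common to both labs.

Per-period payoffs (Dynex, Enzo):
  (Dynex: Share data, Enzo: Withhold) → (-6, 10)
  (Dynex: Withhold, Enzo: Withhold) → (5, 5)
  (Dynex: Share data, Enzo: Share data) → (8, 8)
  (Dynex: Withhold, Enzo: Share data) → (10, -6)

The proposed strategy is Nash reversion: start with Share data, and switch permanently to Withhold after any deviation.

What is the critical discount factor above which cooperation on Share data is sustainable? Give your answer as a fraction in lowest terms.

One-period gain from deviating is 10 − 8 = 2. The loss is 8 − 5 = 3 in every subsequent period, with present value 3·δ/(1−δ).
Deviation is unprofitable when 3·δ/(1−δ) ≥ 2, i.e. δ/(1−δ) ≥ 2/3.
Equivalently δ ≥ 2/(2+3) = 2/5.

2/5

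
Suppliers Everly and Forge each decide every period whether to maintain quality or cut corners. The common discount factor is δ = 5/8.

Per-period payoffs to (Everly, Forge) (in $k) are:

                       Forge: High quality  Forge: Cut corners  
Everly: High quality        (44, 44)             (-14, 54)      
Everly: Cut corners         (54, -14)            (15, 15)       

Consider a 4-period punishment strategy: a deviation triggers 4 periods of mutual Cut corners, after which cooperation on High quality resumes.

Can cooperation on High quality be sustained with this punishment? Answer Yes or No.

Yes

Comparing payoff streams over the 5 periods until play realigns: cooperate → 44(1+δ+…+δ^4); deviate → 54 + 15(δ+…+δ^4).
Cooperation is sustained iff (44−15)(δ+…+δ^4) ≥ 54−44.
δ+…+δ^4 = 5/8·(1−(5/8)^4)/(1−5/8) = 1.4124, and (54−44)/(44−15) = 0.3448.
1.4124 ≥ 0.3448, so cooperation is sustainable.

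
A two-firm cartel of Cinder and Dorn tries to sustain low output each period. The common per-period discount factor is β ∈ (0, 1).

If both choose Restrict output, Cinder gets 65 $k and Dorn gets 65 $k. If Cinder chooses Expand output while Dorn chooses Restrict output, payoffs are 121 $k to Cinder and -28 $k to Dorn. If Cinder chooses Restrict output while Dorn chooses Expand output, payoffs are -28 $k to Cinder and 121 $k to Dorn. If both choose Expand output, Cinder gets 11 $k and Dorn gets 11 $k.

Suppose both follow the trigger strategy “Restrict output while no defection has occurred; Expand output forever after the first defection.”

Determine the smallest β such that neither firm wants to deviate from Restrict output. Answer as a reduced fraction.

28/55

One-period gain from deviating is 121 − 65 = 56. The loss is 65 − 11 = 54 in every subsequent period, with present value 54·β/(1−β).
Deviation is unprofitable when 54·β/(1−β) ≥ 56, i.e. β/(1−β) ≥ 28/27.
Equivalently β ≥ 56/(56+54) = 28/55.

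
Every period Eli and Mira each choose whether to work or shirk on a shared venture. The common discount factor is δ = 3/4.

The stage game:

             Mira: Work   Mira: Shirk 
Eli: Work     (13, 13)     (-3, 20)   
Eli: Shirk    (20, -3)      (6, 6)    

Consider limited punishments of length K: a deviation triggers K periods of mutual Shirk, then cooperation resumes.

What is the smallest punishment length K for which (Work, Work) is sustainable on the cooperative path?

2

IC: δ(1−δ^K)/(1−δ) ≥ (20−13)/(13−6) = 1.
With δ = 3/4: need 1 − δ^K ≥ 1·(1−3/4)/(3/4), i.e. δ^K ≤ 0.6667.
Since (3/4)^1 = 0.7500 and (3/4)^2 = 0.5625, the smallest such K is 2.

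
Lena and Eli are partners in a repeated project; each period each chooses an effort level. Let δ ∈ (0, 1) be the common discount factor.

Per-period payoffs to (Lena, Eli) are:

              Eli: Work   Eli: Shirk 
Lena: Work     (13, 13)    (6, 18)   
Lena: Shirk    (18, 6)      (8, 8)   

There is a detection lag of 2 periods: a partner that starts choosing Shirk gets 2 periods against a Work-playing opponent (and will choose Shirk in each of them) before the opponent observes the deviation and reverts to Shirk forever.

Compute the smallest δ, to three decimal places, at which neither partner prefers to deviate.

0.707

The best deviation is to choose Shirk for all 2 undetected periods, earning 18 each, then 8 forever once detected.
Deviation value: 18(1−δ^2)/(1−δ) + 8δ^2/(1−δ); cooperation value: 13/(1−δ).
IC: 13 ≥ 18(1−δ^2) + 8δ^2 = 18 − 10δ^2.
So δ^2 ≥ 5/10 = 1/2, giving δ ≥ (1/2)^(1/2) ≈ 0.707.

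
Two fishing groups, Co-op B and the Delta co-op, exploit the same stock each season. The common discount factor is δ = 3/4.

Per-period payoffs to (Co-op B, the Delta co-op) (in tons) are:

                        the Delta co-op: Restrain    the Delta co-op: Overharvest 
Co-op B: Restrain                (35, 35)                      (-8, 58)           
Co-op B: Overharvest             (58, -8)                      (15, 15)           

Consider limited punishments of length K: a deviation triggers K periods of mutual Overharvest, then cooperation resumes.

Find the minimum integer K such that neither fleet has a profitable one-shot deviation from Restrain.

No profitable deviation requires (35−15)(δ+…+δ^K) ≥ 58−35, i.e. δ+…+δ^K ≥ 23/20 ≈ 1.1500.
With δ = 3/4, the partial sums are K=1: 0.7500, K=2: 1.3125.
K = 2 is the first length at which the sum reaches 1.1500.

2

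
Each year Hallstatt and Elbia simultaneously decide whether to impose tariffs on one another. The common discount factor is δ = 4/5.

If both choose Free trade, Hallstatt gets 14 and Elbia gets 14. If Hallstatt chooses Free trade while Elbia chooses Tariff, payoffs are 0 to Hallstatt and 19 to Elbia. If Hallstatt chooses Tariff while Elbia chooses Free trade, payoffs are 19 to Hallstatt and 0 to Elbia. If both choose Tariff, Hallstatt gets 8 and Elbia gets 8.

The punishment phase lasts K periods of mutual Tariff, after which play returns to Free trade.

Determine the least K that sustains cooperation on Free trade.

IC: δ(1−δ^K)/(1−δ) ≥ (19−14)/(14−8) = 5/6.
With δ = 4/5: need 1 − δ^K ≥ 5/6·(1−4/5)/(4/5), i.e. δ^K ≤ 0.7917.
Since (4/5)^1 = 0.8000 and (4/5)^2 = 0.6400, the smallest such K is 2.

2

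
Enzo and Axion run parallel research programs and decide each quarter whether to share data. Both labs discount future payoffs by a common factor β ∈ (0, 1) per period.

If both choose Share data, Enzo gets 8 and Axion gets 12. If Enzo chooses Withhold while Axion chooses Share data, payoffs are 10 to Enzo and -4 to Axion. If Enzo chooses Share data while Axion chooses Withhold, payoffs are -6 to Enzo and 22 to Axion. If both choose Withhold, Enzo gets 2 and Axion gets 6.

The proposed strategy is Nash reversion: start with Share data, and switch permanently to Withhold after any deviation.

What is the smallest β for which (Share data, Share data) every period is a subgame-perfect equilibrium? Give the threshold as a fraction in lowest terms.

5/8

For Enzo: deviation gain 10−8 = 2, per-period punishment loss 8−2 = 6. IC gives β ≥ 2/8 = 1/4.
For Axion: gain 10, loss 6 per period, so β ≥ 10/16 = 5/8.
The tighter constraint is Axion's, so cooperation needs β ≥ 5/8.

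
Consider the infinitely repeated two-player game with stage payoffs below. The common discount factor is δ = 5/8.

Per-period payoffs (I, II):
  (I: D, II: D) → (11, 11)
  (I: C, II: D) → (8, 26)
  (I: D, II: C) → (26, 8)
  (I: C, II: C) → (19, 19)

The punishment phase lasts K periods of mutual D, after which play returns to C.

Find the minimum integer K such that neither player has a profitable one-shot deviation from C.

2

No profitable deviation requires (19−11)(δ+…+δ^K) ≥ 26−19, i.e. δ+…+δ^K ≥ 7/8 ≈ 0.8750.
With δ = 5/8, the partial sums are K=1: 0.6250, K=2: 1.0156.
K = 2 is the first length at which the sum reaches 0.8750.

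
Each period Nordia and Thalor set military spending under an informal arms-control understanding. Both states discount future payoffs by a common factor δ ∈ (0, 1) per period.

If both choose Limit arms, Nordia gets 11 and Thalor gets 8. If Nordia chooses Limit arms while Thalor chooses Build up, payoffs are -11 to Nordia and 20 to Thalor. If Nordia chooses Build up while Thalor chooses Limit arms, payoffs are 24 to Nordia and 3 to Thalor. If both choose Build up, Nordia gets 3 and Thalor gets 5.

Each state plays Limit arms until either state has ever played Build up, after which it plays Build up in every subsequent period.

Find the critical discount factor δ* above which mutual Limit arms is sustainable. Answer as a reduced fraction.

For Nordia: deviation gain 24−11 = 13, per-period punishment loss 11−3 = 8. IC gives δ ≥ 13/21.
For Thalor: gain 12, loss 3 per period, so δ ≥ 12/15 = 4/5.
The tighter constraint is Thalor's, so cooperation needs δ ≥ 4/5.

4/5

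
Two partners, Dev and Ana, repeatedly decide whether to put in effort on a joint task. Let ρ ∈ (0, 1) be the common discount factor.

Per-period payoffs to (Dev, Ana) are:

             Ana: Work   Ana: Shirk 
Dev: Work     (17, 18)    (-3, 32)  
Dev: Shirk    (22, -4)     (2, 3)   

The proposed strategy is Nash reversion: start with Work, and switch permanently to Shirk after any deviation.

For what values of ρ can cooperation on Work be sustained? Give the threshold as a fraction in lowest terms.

For Dev: deviation gain 22−17 = 5, per-period punishment loss 17−2 = 15. IC gives ρ ≥ 5/20 = 1/4.
For Ana: gain 14, loss 15 per period, so ρ ≥ 14/29.
The tighter constraint is Ana's, so cooperation needs ρ ≥ 14/29.

14/29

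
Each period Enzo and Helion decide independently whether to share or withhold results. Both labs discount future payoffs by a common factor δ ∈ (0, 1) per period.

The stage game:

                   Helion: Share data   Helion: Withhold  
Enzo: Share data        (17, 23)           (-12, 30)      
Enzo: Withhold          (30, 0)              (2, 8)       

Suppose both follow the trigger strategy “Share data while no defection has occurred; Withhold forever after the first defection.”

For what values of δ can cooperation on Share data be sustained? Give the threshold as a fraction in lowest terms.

Enzo's threshold: (30−17)/(30−2) = 13/28.
Helion's threshold: (30−23)/(30−8) = 7/22.
13/28 > 7/22, so Enzo binds and δ* = 13/28.

13/28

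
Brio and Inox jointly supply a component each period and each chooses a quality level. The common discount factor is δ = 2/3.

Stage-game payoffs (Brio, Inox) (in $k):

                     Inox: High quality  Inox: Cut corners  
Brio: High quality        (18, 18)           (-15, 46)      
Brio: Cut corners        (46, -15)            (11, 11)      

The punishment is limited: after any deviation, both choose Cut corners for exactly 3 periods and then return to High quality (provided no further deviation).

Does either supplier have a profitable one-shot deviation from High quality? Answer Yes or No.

IC: δ+…+δ^3 ≥ (46−18)/(18−11) = 4.
At δ = 2/3: partial sum = 1.4074 < 4.0000. Cooperation not sustainable.

Yes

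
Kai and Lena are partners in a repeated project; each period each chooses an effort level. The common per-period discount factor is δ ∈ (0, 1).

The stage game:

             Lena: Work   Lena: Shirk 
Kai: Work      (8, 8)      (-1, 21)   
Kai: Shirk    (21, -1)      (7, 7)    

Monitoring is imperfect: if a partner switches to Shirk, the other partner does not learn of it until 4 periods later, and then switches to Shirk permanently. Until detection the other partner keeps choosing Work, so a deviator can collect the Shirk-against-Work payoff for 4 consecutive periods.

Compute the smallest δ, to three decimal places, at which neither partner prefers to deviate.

Deviating for the 4 undetected periods gains 21−8 = 13 per period over cooperation, then loses 8−7 = 1 per period forever once punishment starts.
Gain: 13(1 + δ + … + δ^3); loss: 1·δ^4/(1−δ).
No profitable deviation ⇔ 13(1−δ^4) ≤ 1·δ^4, i.e. δ^4 ≥ 13/(13+1) = 13/14.
Hence δ ≥ (13/14)^(1/4) ≈ 0.982.

0.982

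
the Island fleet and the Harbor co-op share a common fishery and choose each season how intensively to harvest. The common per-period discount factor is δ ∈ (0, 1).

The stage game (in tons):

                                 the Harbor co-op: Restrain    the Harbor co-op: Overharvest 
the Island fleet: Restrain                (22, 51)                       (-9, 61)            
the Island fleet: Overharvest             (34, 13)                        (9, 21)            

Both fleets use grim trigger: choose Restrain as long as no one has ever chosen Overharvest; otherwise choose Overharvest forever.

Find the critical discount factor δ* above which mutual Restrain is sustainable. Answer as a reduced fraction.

the Island fleet: cooperation gives 22 each period; deviation gives 34 once then 9 forever.
  22/(1−δ) ≥ 34 + 9δ/(1−δ) ⇒ δ ≥ 12/25.
the Harbor co-op: cooperation gives 51 each period; deviation gives 61 once then 21 forever.
  δ ≥ 10/40 = 1/4.
Both must hold, so the binding constraint is the Island fleet's: δ ≥ 12/25.

12/25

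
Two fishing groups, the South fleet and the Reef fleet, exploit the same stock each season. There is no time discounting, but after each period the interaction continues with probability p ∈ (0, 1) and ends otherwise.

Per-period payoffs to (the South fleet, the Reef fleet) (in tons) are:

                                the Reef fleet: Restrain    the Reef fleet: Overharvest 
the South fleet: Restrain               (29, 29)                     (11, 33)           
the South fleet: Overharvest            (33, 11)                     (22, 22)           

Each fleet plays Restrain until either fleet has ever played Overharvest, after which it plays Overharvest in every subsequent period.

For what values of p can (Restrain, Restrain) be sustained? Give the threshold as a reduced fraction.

With no time discounting, the continuation probability p plays the role of the discount factor.
Grim-trigger IC: 29/(1−p) ≥ 33 + 22p/(1−p) ⇒ p ≥ (33−29)/(33−22) = 4/11.

4/11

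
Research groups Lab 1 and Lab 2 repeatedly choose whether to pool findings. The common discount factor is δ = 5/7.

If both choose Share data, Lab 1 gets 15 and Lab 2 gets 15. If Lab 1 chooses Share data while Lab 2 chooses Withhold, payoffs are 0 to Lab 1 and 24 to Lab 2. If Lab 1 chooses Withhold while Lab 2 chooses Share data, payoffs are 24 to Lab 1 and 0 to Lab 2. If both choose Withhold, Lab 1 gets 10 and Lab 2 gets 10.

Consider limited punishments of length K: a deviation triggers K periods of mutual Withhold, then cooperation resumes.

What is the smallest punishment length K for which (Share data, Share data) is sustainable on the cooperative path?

Need Σ_{k=1}^{K} δ^k ≥ (24−15)/(15−10) = 1.8000 at δ = 5/7.
At K = 3 the sum is 1.5889 < 1.8000; at K = 4 it is 1.8492 ≥ 1.8000.
So the minimum punishment length is K = 4.

4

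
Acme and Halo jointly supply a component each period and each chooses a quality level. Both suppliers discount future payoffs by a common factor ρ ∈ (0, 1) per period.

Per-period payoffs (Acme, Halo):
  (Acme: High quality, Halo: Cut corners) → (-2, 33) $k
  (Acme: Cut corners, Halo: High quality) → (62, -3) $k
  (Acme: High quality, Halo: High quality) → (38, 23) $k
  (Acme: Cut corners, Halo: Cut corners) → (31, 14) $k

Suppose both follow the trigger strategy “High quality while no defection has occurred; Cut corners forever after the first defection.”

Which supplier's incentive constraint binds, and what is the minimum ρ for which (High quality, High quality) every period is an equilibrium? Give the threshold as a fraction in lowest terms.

For Acme: deviation gain 62−38 = 24, per-period punishment loss 38−31 = 7. IC gives ρ ≥ 24/31.
For Halo: gain 10, loss 9 per period, so ρ ≥ 10/19.
The tighter constraint is Acme's, so cooperation needs ρ ≥ 24/31.

Acme; ρ ≥ 24/31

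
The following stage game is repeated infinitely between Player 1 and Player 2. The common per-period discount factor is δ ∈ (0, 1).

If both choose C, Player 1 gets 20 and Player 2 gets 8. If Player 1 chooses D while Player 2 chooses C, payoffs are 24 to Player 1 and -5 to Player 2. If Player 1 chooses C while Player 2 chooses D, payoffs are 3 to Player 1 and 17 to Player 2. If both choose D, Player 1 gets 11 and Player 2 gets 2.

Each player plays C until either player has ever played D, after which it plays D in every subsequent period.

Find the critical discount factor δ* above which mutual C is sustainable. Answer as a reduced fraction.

3/5

For Player 1: deviation gain 24−20 = 4, per-period punishment loss 20−11 = 9. IC gives δ ≥ 4/13.
For Player 2: gain 9, loss 6 per period, so δ ≥ 9/15 = 3/5.
The tighter constraint is Player 2's, so cooperation needs δ ≥ 3/5.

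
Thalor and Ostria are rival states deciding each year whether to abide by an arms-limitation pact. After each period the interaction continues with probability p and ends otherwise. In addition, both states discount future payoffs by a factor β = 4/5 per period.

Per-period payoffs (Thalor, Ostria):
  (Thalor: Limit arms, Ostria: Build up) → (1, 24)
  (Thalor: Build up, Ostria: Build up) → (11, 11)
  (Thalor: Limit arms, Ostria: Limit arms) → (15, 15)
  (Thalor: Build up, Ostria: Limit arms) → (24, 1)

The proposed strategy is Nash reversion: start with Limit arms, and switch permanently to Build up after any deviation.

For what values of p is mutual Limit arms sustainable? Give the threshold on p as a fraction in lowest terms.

With continuation probability p and discount β, the effective per-period discount factor is βp.
Grim-trigger IC: βp ≥ (24−15)/(24−11) = 9/13.
So p ≥ (9/13)/(4/5) = 45/52.

45/52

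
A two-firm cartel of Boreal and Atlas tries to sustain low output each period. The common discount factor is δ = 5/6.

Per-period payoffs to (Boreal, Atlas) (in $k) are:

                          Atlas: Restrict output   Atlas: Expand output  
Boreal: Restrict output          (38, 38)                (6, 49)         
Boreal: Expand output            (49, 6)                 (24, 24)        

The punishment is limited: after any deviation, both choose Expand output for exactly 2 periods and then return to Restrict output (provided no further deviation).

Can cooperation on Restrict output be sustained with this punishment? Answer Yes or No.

Yes

IC: δ+…+δ^2 ≥ (49−38)/(38−24) = 11/14.
At δ = 5/6: partial sum = 1.5278 ≥ 0.7857. Cooperation sustainable.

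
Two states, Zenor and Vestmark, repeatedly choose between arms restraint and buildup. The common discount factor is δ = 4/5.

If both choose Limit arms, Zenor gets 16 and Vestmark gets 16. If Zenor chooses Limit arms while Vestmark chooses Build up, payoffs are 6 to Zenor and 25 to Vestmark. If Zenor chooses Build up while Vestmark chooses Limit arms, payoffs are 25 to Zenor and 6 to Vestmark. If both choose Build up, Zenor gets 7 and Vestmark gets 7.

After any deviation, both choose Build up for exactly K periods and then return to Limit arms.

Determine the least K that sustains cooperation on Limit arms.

IC: δ(1−δ^K)/(1−δ) ≥ (25−16)/(16−7) = 1.
With δ = 4/5: need 1 − δ^K ≥ 1·(1−4/5)/(4/5), i.e. δ^K ≤ 0.7500.
Since (4/5)^1 = 0.8000 and (4/5)^2 = 0.6400, the smallest such K is 2.

2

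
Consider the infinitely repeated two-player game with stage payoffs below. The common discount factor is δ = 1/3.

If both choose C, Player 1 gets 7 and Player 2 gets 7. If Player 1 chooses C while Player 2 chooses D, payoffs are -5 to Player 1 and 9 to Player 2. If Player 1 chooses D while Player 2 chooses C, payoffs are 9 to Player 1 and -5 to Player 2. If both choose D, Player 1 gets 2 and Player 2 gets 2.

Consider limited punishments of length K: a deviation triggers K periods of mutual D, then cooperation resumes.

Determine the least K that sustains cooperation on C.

IC: δ(1−δ^K)/(1−δ) ≥ (9−7)/(7−2) = 2/5.
With δ = 1/3: need 1 − δ^K ≥ 2/5·(1−1/3)/(1/3), i.e. δ^K ≤ 0.2000.
Since (1/3)^1 = 0.3333 and (1/3)^2 = 0.1111, the smallest such K is 2.

2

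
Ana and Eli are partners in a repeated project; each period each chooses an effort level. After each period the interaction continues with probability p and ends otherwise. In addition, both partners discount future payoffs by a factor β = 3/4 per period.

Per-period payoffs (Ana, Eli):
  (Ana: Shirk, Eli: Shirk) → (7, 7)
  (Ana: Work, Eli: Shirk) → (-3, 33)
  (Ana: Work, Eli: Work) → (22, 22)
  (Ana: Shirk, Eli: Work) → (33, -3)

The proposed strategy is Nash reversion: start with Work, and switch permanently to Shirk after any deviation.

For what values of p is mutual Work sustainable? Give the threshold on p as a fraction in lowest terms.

Expected continuation weight on next period's payoff is β·p = 3/4·p, which plays the role of the discount factor.
Cooperation requires 3/4·p ≥ (33−22)/(33−7) = 11/26, hence p ≥ 22/39.

22/39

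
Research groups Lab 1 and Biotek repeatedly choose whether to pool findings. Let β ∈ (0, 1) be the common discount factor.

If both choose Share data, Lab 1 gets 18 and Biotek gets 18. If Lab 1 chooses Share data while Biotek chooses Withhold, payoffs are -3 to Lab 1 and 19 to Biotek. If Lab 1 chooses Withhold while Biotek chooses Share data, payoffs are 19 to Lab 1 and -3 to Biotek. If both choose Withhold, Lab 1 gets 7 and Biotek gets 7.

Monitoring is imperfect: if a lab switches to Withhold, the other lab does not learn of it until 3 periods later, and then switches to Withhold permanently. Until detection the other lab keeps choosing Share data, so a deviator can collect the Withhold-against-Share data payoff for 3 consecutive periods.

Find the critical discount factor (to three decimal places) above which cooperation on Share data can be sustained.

The best deviation is to choose Withhold for all 3 undetected periods, earning 19 each, then 7 forever once detected.
Deviation value: 19(1−β^3)/(1−β) + 7β^3/(1−β); cooperation value: 18/(1−β).
IC: 18 ≥ 19(1−β^3) + 7β^3 = 19 − 12β^3.
So β^3 ≥ 1/12, giving β ≥ (1/12)^(1/3) ≈ 0.437.

0.437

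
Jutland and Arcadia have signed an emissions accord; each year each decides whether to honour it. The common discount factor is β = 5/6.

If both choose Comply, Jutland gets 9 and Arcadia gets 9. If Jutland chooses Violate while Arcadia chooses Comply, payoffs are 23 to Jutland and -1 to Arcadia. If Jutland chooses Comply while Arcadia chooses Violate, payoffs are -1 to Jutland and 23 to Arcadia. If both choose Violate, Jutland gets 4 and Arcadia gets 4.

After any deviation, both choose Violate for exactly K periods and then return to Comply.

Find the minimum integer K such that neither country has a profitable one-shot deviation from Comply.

No profitable deviation requires (9−4)(β+…+β^K) ≥ 23−9, i.e. β+…+β^K ≥ 14/5 ≈ 2.8000.
With β = 5/6, the partial sums are K=1: 0.8333, K=2: 1.5278, K=3: 2.1065, K=4: 2.5887, K=5: 2.9906.
K = 5 is the first length at which the sum reaches 2.8000.

5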